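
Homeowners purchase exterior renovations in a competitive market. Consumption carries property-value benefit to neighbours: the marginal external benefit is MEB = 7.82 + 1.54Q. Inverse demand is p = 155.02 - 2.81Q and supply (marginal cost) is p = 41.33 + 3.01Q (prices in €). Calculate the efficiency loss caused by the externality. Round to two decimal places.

Market equilibrium (private): 41.33 + 3.01Q = 155.02 - 2.81Q → Q_m = 19.5344.
Social marginal benefit = demand + MEB = 162.84 - 1.27Q.
Set SMB = MC: 162.84 - 1.27Q = 41.33 + 3.01Q → Q* = 28.3902.
Between Q* and Q_m the wedge SMB − MC runs linearly from 0 to MEB(Q_m), so the loss is a triangle.
DWL = ½ × 8.8558 × 37.9029 = 167.8303.

DWL = €167.83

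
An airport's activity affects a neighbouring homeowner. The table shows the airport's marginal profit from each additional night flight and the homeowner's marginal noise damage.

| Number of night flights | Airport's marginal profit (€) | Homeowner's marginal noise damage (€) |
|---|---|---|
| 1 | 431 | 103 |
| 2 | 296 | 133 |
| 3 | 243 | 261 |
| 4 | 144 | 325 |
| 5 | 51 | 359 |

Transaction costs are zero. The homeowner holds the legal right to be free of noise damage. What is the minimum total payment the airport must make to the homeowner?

€236

Efficient level: marginal profit ≥ marginal noise damage through level 2, so k* = 2.
With the homeowner holding the right, the airport must at least compensate total damage at k*: 103 + 133 = 236.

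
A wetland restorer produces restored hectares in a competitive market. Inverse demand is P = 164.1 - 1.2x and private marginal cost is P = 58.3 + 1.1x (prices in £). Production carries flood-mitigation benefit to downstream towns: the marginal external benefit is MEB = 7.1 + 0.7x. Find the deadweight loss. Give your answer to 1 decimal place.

Market equilibrium (private): 58.3 + 1.1x = 164.1 - 1.2x → x_m = 46.0000.
Social marginal cost = private MC − MEB = 51.2 + 0.4x.
Set SMC = demand: 51.2 + 0.4x = 164.1 - 1.2x → x* = 70.5625.
The welfare-loss triangle has base |x_m − x*| and height MEB(x_m) (the vertical gap between SMC and demand is zero at x* and MEB at x_m).
DWL = ½ × 24.5625 × 39.3000 = 482.6531.

DWL = £482.7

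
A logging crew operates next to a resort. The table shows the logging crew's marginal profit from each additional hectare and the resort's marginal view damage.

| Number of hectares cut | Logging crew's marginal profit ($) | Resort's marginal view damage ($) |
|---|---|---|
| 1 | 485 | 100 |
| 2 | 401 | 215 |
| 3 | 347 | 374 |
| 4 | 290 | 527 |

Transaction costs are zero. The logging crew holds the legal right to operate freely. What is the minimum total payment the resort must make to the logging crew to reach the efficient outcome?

Left alone the logging crew would choose level 4 (marginal profit stays positive).
Efficient level: k* = 2 (marginal profit ≥ marginal view damage through 2).
The resort must at least cover the logging crew's forgone profit from cutting 4→2: 347 + 290 = 637.

$637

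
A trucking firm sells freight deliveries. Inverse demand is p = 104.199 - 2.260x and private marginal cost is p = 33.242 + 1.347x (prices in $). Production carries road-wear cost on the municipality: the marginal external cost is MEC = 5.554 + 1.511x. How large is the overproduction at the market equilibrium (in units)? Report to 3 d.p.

6.893 units

Market equilibrium (private): 33.242 + 1.347x = 104.199 - 2.260x → x_m = 19.6720.
Social marginal cost = private MC + MEC = 38.796 + 2.858x.
Set SMC = demand: 38.796 + 2.858x = 104.199 - 2.260x → x* = 12.7790.
Gap = |19.6720 − 12.7790| = 6.8930.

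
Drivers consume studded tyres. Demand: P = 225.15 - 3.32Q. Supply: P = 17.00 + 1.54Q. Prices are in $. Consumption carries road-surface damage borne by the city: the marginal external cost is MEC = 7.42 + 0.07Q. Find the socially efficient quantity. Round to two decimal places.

Social marginal benefit = demand − MEC = 217.73 - 3.39Q.
Set SMB = MC: 217.73 - 3.39Q = 17.00 + 1.54Q → Q* = 40.7160.

Q* = 40.72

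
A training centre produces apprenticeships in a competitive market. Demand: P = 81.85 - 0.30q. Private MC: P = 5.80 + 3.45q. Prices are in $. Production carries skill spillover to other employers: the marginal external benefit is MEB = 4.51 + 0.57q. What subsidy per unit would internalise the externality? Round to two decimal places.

subsidy = $18.95 per unit

Social marginal cost = private MC − MEB = 1.29 + 2.88q.
Set SMC = demand: 1.29 + 2.88q = 81.85 - 0.30q → q* = 25.3333.
The Pigouvian subsidy equals MEB at q*: 4.51 + 0.57×25.3333 = 18.9500.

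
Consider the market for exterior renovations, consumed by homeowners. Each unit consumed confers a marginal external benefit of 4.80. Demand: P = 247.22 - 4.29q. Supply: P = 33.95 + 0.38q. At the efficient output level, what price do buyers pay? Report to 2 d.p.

Social marginal benefit = demand + MEB = 252.02 - 4.29q.
Set SMB = MC: 252.02 - 4.29q = 33.95 + 0.38q → q* = 46.6959.
Consumer price on the demand curve at q*: 247.22 − 4.29×46.6959 = 46.8946.

P = 46.89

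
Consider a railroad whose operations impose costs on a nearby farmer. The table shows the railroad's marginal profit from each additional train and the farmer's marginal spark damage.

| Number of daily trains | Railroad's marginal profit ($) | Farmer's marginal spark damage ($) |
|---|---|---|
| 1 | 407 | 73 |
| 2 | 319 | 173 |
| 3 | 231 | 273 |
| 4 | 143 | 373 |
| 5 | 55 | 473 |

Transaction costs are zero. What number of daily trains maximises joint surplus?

2

Bargaining reaches the level where marginal profit last exceeds marginal spark damage.
That holds through level 2 (319 ≥ 173) but not at 3 (231 < 273).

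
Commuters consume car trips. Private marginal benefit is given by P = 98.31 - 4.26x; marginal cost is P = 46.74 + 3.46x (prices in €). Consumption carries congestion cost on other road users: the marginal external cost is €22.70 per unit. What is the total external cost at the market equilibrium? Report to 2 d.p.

Market equilibrium (private): 46.74 + 3.46x = 98.31 - 4.26x → x_m = 6.6801.
Total external cost = MEC × x_m = 22.70 × 6.6801 = 151.6383.

€151.64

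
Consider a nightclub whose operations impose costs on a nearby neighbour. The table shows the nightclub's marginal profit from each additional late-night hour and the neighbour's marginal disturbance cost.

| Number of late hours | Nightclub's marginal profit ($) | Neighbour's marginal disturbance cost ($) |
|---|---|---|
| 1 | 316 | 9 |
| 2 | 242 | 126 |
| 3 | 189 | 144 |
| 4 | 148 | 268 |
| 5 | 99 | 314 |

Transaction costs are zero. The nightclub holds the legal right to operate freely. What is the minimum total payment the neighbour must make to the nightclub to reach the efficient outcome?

Left alone the nightclub would choose level 5 (marginal profit stays positive).
Efficient level: k* = 3 (marginal profit ≥ marginal disturbance cost through 3).
The neighbour must at least cover the nightclub's forgone profit from cutting 5→3: 148 + 99 = 247.

$247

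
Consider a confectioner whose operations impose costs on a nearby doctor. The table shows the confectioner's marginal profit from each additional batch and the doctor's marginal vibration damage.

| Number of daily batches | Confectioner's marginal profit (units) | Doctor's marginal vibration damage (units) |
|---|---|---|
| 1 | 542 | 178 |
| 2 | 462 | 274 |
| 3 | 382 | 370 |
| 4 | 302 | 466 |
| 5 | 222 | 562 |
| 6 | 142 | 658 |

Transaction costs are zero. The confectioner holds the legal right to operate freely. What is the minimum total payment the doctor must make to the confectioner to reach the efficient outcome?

Left alone the confectioner would choose level 6 (marginal profit stays positive).
Efficient level: k* = 3 (marginal profit ≥ marginal vibration damage through 3).
The doctor must at least cover the confectioner's forgone profit from cutting 6→3: 302 + 222 + 142 = 666.

666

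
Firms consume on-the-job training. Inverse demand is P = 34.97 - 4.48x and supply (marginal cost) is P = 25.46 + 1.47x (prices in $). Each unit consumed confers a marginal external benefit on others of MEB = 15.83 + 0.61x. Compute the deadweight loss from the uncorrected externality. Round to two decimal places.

DWL = $26.44

Market equilibrium (private): 25.46 + 1.47x = 34.97 - 4.48x → x_m = 1.5983.
Social marginal benefit = demand + MEB = 50.80 - 3.87x.
Set SMB = MC: 50.80 - 3.87x = 25.46 + 1.47x → x* = 4.7453.
The welfare-loss triangle has base |x_m − x*| and height MEB(x_m) (the vertical gap between SMB and MC is zero at x* and MEB at x_m).
DWL = ½ × 3.1470 × 16.8050 = 26.4427.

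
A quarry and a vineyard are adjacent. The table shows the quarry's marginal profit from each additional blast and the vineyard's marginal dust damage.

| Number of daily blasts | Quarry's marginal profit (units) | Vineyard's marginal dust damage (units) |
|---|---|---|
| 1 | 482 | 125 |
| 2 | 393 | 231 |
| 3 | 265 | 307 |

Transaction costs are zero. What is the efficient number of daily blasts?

2

Bargaining reaches the level where marginal profit last exceeds marginal dust damage.
That holds through level 2 (393 ≥ 231) but not at 3 (265 < 307).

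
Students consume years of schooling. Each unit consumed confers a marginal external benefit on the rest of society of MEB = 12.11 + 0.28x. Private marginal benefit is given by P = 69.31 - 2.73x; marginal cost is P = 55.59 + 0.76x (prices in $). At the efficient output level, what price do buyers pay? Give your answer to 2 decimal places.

Social marginal benefit = demand + MEB = 81.42 - 2.45x.
Set SMB = MC: 81.42 - 2.45x = 55.59 + 0.76x → x* = 8.0467.
Consumer price on the demand curve at x*: 69.31 − 2.73×8.0467 = 47.3425.

P = $47.34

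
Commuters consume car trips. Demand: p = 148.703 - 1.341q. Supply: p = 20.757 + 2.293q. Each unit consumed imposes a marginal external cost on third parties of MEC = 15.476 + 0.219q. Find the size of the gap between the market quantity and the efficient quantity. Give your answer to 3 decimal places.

6.018 units

Market equilibrium (private): 20.757 + 2.293q = 148.703 - 1.341q → q_m = 35.2080.
Social marginal benefit = demand − MEC = 133.227 - 1.560q.
Set SMB = MC: 133.227 - 1.560q = 20.757 + 2.293q → q* = 29.1902.
Gap = |35.2080 − 29.1902| = 6.0178.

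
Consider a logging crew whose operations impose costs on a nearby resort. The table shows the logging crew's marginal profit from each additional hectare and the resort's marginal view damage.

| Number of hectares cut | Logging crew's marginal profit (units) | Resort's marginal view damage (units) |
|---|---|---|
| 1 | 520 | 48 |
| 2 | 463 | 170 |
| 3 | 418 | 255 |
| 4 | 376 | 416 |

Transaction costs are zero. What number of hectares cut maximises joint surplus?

Bargaining reaches the level where marginal profit last exceeds marginal view damage.
That holds through level 3 (418 ≥ 255) but not at 4 (376 < 416).

3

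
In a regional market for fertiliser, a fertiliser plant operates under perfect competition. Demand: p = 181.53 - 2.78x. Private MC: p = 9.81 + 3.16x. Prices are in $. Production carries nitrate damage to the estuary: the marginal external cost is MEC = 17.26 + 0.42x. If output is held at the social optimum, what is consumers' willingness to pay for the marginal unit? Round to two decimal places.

Social marginal cost = private MC + MEC = 27.07 + 3.58x.
Set SMC = demand: 27.07 + 3.58x = 181.53 - 2.78x → x* = 24.2862.
Consumer price on the demand curve at x*: 181.53 − 2.78×24.2862 = 114.0144.

P = $114.01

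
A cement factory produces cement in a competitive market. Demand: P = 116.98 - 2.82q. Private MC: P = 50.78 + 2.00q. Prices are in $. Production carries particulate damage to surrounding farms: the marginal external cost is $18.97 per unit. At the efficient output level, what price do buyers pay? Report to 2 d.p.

Social marginal cost = private MC + MEC = 69.75 + 2.00q.
Set SMC = demand: 69.75 + 2.00q = 116.98 - 2.82q → q* = 9.7988.
Consumer price on the demand curve at q*: 116.98 − 2.82×9.7988 = 89.3474.

P = $89.35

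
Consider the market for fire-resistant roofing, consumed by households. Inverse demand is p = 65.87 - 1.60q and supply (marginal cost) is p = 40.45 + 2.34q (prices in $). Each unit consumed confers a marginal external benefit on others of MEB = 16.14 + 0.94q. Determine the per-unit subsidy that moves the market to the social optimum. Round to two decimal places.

subsidy = $29.16 per unit

Social marginal benefit = demand + MEB = 82.01 - 0.66q.
Set SMB = MC: 82.01 - 0.66q = 40.45 + 2.34q → q* = 13.8533.
The Pigouvian subsidy equals MEB at q*: 16.14 + 0.94×13.8533 = 29.1621.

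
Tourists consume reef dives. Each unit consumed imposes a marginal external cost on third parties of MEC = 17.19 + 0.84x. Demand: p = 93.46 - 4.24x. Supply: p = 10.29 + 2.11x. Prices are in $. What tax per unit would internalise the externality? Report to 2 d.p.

tax = $24.90 per unit

Social marginal benefit = demand − MEC = 76.27 - 5.08x.
Set SMB = MC: 76.27 - 5.08x = 10.29 + 2.11x → x* = 9.1766.
The Pigouvian tax equals MEC at x*: 17.19 + 0.84×9.1766 = 24.8983.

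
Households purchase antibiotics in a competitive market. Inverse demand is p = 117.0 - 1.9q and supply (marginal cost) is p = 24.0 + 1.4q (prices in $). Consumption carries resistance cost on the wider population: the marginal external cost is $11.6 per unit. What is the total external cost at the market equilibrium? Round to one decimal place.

$326.9

Market equilibrium (private): 24.0 + 1.4q = 117.0 - 1.9q → q_m = 28.1818.
Total external cost = MEC × q_m = 11.6 × 28.1818 = 326.9089.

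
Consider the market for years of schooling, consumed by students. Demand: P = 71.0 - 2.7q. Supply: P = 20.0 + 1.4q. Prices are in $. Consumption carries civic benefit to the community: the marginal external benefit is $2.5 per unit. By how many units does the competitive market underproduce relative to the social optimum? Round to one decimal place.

0.6 units

Market equilibrium (private): 20.0 + 1.4q = 71.0 - 2.7q → q_m = 12.4390.
Social marginal benefit = demand + MEB = 73.5 - 2.7q.
Set SMB = MC: 73.5 - 2.7q = 20.0 + 1.4q → q* = 13.0488.
Gap = |12.4390 − 13.0488| = 0.6098.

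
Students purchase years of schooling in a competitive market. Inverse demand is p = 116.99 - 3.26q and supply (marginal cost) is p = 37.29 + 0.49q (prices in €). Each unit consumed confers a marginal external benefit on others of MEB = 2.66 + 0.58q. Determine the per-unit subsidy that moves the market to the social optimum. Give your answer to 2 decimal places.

subsidy = €17.73 per unit

Social marginal benefit = demand + MEB = 119.65 - 2.68q.
Set SMB = MC: 119.65 - 2.68q = 37.29 + 0.49q → q* = 25.9811.
The Pigouvian subsidy equals MEB at q*: 2.66 + 0.58×25.9811 = 17.7290.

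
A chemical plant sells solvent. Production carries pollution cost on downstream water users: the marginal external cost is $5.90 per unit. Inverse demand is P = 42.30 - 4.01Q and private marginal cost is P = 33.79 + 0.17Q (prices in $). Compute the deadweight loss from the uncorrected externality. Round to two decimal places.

DWL = $4.16

Market equilibrium (private): 33.79 + 0.17Q = 42.30 - 4.01Q → Q_m = 2.0359.
Social marginal cost = private MC + MEC = 39.69 + 0.17Q.
Set SMC = demand: 39.69 + 0.17Q = 42.30 - 4.01Q → Q* = 0.6244.
Between Q* and Q_m the wedge SMC − demand runs linearly from 0 to MEC(Q_m), so the loss is a triangle.
DWL = ½ × 1.4115 × 5.9000 = 4.1639.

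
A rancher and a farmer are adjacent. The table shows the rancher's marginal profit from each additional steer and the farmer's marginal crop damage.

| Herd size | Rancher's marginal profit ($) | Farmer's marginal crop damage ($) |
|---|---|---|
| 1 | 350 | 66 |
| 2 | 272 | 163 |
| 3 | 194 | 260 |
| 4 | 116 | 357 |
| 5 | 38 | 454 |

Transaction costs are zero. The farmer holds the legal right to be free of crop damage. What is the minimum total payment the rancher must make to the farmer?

Efficient level: marginal profit ≥ marginal crop damage through level 2, so k* = 2.
With the farmer holding the right, the rancher must at least compensate total damage at k*: 66 + 163 = 229.

$229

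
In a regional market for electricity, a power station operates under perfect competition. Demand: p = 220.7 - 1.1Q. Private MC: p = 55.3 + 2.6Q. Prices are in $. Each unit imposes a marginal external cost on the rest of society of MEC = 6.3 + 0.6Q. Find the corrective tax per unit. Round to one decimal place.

tax = $28.5 per unit

Social marginal cost = private MC + MEC = 61.6 + 3.2Q.
Set SMC = demand: 61.6 + 3.2Q = 220.7 - 1.1Q → Q* = 37.0000.
The Pigouvian tax equals MEC at Q*: 6.3 + 0.6×37.0000 = 28.5000.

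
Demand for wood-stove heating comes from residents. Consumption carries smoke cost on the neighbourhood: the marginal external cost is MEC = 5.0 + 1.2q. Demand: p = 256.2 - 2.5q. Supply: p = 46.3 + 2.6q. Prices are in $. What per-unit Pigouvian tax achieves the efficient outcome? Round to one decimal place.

tax = $44.0 per unit

Social marginal benefit = demand − MEC = 251.2 - 3.7q.
Set SMB = MC: 251.2 - 3.7q = 46.3 + 2.6q → q* = 32.5238.
The Pigouvian tax equals MEC at q*: 5.0 + 1.2×32.5238 = 44.0286.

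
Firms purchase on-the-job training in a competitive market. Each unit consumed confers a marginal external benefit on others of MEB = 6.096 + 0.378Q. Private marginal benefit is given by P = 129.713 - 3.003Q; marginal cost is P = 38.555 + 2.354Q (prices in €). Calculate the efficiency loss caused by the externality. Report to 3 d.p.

Market equilibrium (private): 38.555 + 2.354Q = 129.713 - 3.003Q → Q_m = 17.0166.
Social marginal benefit = demand + MEB = 135.809 - 2.625Q.
Set SMB = MC: 135.809 - 2.625Q = 38.555 + 2.354Q → Q* = 19.5328.
Height of the DWL triangle at Q_m is SMB(Q_m) − MC(Q_m) = MEB(Q_m) = 12.5283.
DWL = ½ × 2.5162 × 12.5283 = 15.7619.

DWL = €15.762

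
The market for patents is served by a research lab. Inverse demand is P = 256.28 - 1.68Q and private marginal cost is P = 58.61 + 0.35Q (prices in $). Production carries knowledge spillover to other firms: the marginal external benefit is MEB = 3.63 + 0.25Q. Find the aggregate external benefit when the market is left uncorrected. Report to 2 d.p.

Market equilibrium (private): 58.61 + 0.35Q = 256.28 - 1.68Q → Q_m = 97.3744.
Total external benefit = ∫₀^{Q_m} (3.63 + 0.25Q) dQ = 3.63×97.3744 + ½×0.25×97.3744² = 1538.6908.

$1538.69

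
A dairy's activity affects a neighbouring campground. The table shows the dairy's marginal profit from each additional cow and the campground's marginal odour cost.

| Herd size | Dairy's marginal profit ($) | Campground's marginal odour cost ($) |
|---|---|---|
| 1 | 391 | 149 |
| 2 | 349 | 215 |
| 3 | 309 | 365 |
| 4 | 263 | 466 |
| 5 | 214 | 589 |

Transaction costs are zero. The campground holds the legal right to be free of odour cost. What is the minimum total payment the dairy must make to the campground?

$364

Efficient level: marginal profit ≥ marginal odour cost through level 2, so k* = 2.
With the campground holding the right, the dairy must at least compensate total damage at k*: 149 + 215 = 364.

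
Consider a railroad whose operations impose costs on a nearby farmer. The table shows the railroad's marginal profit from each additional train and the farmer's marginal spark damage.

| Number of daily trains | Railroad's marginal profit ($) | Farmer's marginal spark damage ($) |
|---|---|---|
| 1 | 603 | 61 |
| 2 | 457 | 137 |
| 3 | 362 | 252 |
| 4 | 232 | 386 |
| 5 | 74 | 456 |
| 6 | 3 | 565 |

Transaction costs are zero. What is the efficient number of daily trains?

Bargaining reaches the level where marginal profit last exceeds marginal spark damage.
That holds through level 3 (362 ≥ 252) but not at 4 (232 < 386).

3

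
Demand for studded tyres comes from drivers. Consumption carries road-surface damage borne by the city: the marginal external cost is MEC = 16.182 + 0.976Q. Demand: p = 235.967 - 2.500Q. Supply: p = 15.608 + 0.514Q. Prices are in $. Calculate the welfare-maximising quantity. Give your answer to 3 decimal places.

Q* = 51.172

Social marginal benefit = demand − MEC = 219.785 - 3.476Q.
Set SMB = MC: 219.785 - 3.476Q = 15.608 + 0.514Q → Q* = 51.1722.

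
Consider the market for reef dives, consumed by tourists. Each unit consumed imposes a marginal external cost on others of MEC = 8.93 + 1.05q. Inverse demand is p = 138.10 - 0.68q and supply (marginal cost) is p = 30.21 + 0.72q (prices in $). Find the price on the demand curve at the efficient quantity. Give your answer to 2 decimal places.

Social marginal benefit = demand − MEC = 129.17 - 1.73q.
Set SMB = MC: 129.17 - 1.73q = 30.21 + 0.72q → q* = 40.3918.
Consumer price on the demand curve at q*: 138.10 − 0.68×40.3918 = 110.6336.

P = $110.63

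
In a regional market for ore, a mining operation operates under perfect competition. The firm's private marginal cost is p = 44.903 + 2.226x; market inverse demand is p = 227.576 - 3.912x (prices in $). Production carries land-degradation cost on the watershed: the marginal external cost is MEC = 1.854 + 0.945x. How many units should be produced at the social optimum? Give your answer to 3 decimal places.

Social marginal cost = private MC + MEC = 46.757 + 3.171x.
Set SMC = demand: 46.757 + 3.171x = 227.576 - 3.912x → x* = 25.5286.

x* = 25.529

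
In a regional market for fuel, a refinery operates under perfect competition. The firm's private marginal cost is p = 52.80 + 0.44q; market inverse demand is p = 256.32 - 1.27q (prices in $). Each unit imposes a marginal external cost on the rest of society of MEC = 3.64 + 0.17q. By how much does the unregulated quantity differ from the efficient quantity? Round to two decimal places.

Market equilibrium (private): 52.80 + 0.44q = 256.32 - 1.27q → q_m = 119.0175.
Social marginal cost = private MC + MEC = 56.44 + 0.61q.
Set SMC = demand: 56.44 + 0.61q = 256.32 - 1.27q → q* = 106.3191.
Gap = |119.0175 − 106.3191| = 12.6984.

12.70 units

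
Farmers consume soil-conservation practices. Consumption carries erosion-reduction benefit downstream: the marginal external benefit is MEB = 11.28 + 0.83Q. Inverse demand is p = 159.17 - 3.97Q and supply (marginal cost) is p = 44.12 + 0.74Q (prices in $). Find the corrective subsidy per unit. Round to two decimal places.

Social marginal benefit = demand + MEB = 170.45 - 3.14Q.
Set SMB = MC: 170.45 - 3.14Q = 44.12 + 0.74Q → Q* = 32.5593.
The Pigouvian subsidy equals MEB at Q*: 11.28 + 0.83×32.5593 = 38.3042.

subsidy = $38.30 per unit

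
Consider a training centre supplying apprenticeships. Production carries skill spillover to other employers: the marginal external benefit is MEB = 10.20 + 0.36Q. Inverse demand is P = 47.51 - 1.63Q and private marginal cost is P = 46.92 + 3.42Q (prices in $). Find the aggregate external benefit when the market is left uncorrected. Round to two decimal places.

Market equilibrium (private): 46.92 + 3.42Q = 47.51 - 1.63Q → Q_m = 0.1168.
Total external benefit = ∫₀^{Q_m} (10.20 + 0.36Q) dQ = 10.20×0.1168 + ½×0.36×0.1168² = 1.1938.

$1.19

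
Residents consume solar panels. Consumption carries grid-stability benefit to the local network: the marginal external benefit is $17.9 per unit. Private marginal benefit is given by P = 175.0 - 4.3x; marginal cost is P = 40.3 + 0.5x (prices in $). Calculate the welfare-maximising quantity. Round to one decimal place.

Social marginal benefit = demand + MEB = 192.9 - 4.3x.
Set SMB = MC: 192.9 - 4.3x = 40.3 + 0.5x → x* = 31.7917.

x* = 31.8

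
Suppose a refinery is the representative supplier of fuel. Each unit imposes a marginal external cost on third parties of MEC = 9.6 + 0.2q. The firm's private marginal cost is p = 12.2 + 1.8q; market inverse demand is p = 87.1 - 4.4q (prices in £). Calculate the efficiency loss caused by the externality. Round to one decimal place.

DWL = £11.3

Market equilibrium (private): 12.2 + 1.8q = 87.1 - 4.4q → q_m = 12.0806.
Social marginal cost = private MC + MEC = 21.8 + 2.0q.
Set SMC = demand: 21.8 + 2.0q = 87.1 - 4.4q → q* = 10.2031.
Height of the DWL triangle at q_m is SMC(q_m) − demand(q_m) = MEC(q_m) = 12.0161.
DWL = ½ × 1.8775 × 12.0161 = 11.2801.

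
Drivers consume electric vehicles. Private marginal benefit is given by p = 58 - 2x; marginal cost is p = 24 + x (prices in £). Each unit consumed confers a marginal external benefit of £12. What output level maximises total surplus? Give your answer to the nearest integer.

x* = 15

Social marginal benefit = demand + MEB = 70 - 2x.
Set SMB = MC: 70 - 2x = 24 + x → x* = 15.3333.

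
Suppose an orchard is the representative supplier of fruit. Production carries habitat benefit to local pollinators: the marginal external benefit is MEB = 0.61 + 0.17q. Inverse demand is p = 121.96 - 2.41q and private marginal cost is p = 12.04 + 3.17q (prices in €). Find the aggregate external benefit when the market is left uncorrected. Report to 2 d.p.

€45.00

Market equilibrium (private): 12.04 + 3.17q = 121.96 - 2.41q → q_m = 19.6989.
Total external benefit = ∫₀^{q_m} (0.61 + 0.17q) dq = 0.61×19.6989 + ½×0.17×19.6989² = 45.0003.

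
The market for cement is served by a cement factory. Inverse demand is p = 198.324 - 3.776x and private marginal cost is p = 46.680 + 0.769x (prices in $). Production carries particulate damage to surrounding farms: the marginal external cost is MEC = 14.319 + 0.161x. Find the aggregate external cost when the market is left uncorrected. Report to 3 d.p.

Market equilibrium (private): 46.680 + 0.769x = 198.324 - 3.776x → x_m = 33.3650.
Total external cost = ∫₀^{x_m} (14.319 + 0.161x) dx = 14.319×33.3650 + ½×0.161×33.3650² = 567.3679.

$567.368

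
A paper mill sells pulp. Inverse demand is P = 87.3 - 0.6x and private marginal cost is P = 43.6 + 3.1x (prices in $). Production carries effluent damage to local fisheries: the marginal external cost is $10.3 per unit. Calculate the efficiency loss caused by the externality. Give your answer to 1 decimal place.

Market equilibrium (private): 43.6 + 3.1x = 87.3 - 0.6x → x_m = 11.8108.
Social marginal cost = private MC + MEC = 53.9 + 3.1x.
Set SMC = demand: 53.9 + 3.1x = 87.3 - 0.6x → x* = 9.0270.
The welfare-loss triangle has base |x_m − x*| and height MEC(x_m) (the vertical gap between SMC and demand is zero at x* and MEC at x_m).
DWL = ½ × 2.7838 × 10.3000 = 14.3366.

DWL = $14.3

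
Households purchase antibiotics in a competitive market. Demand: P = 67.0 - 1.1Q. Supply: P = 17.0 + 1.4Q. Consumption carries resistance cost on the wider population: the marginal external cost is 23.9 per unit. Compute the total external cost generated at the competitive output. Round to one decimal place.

478.0

Market equilibrium (private): 17.0 + 1.4Q = 67.0 - 1.1Q → Q_m = 20.0000.
Total external cost = MEC × Q_m = 23.9 × 20.0000 = 478.0000.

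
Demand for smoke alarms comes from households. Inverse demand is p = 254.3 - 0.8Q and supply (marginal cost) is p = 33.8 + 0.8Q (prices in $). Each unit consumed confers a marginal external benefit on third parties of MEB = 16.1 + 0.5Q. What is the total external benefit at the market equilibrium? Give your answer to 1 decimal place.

Market equilibrium (private): 33.8 + 0.8Q = 254.3 - 0.8Q → Q_m = 137.8125.
Total external benefit = ∫₀^{Q_m} (16.1 + 0.5Q) dQ = 16.1×137.8125 + ½×0.5×137.8125² = 6966.8525.

$6966.9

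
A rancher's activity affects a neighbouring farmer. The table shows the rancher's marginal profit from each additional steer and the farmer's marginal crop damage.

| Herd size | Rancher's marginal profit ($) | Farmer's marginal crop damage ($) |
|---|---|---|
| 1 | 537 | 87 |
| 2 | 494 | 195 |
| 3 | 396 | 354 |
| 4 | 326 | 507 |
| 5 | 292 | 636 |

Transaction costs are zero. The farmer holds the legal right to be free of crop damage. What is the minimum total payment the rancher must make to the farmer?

$636

Efficient level: marginal profit ≥ marginal crop damage through level 3, so k* = 3.
With the farmer holding the right, the rancher must at least compensate total damage at k*: 87 + 195 + 354 = 636.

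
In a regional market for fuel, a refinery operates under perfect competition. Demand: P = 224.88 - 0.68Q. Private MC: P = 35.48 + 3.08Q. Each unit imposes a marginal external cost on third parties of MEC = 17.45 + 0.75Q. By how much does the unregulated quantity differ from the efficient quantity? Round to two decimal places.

12.25 units

Market equilibrium (private): 35.48 + 3.08Q = 224.88 - 0.68Q → Q_m = 50.3723.
Social marginal cost = private MC + MEC = 52.93 + 3.83Q.
Set SMC = demand: 52.93 + 3.83Q = 224.88 - 0.68Q → Q* = 38.1264.
Gap = |50.3723 − 38.1264| = 12.2459.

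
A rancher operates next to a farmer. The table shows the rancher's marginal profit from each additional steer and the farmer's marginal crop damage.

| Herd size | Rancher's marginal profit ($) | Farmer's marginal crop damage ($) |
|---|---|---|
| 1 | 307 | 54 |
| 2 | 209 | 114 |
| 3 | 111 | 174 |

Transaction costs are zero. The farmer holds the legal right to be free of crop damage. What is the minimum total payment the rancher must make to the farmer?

Efficient level: marginal profit ≥ marginal crop damage through level 2, so k* = 2.
With the farmer holding the right, the rancher must at least compensate total damage at k*: 54 + 114 = 168.

$168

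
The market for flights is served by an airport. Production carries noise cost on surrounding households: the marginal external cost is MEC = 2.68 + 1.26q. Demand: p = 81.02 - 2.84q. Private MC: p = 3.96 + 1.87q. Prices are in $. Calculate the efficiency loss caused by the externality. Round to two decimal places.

DWL = $45.45

Market equilibrium (private): 3.96 + 1.87q = 81.02 - 2.84q → q_m = 16.3609.
Social marginal cost = private MC + MEC = 6.64 + 3.13q.
Set SMC = demand: 6.64 + 3.13q = 81.02 - 2.84q → q* = 12.4590.
The welfare-loss triangle has base |q_m − q*| and height MEC(q_m) (the vertical gap between SMC and demand is zero at q* and MEC at q_m).
DWL = ½ × 3.9019 × 23.2948 = 45.4470.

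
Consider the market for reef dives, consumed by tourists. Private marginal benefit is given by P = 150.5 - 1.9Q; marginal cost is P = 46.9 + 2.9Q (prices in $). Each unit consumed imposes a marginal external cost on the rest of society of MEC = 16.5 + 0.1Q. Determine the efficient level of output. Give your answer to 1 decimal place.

Social marginal benefit = demand − MEC = 134.0 - 2.0Q.
Set SMB = MC: 134.0 - 2.0Q = 46.9 + 2.9Q → Q* = 17.7755.

Q* = 17.8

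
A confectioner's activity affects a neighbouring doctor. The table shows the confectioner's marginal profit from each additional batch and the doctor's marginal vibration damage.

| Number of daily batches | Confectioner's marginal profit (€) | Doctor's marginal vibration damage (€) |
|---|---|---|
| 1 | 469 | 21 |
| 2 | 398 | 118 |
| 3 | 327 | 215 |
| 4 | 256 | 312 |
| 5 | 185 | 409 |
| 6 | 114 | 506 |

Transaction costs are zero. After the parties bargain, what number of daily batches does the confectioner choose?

Bargaining reaches the level where marginal profit last exceeds marginal vibration damage.
That holds through level 3 (327 ≥ 215) but not at 4 (256 < 312).

3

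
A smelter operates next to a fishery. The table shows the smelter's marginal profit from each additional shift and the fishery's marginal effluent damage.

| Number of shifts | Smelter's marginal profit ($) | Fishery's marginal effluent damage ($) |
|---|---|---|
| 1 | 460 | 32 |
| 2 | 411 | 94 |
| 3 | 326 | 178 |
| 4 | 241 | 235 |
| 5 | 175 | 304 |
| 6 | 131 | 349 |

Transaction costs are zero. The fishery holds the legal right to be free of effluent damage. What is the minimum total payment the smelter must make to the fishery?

$539

Efficient level: marginal profit ≥ marginal effluent damage through level 4, so k* = 4.
With the fishery holding the right, the smelter must at least compensate total damage at k*: 32 + 94 + 178 + 235 = 539.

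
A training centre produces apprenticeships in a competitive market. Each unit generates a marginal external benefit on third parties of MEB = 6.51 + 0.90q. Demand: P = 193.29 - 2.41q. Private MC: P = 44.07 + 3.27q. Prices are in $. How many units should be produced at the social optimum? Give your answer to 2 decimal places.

Social marginal cost = private MC − MEB = 37.56 + 2.37q.
Set SMC = demand: 37.56 + 2.37q = 193.29 - 2.41q → q* = 32.5795.

q* = 32.58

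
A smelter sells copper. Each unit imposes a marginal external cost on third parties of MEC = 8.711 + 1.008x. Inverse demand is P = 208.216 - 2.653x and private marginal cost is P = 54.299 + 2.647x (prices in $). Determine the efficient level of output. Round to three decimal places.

x* = 23.019

Social marginal cost = private MC + MEC = 63.010 + 3.655x.
Set SMC = demand: 63.010 + 3.655x = 208.216 - 2.653x → x* = 23.0193.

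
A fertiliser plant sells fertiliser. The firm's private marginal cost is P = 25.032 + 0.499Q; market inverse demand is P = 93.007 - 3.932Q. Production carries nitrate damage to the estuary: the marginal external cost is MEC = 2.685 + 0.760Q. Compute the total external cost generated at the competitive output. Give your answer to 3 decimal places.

Market equilibrium (private): 25.032 + 0.499Q = 93.007 - 3.932Q → Q_m = 15.3408.
Total external cost = ∫₀^{Q_m} (2.685 + 0.760Q) dQ = 2.685×15.3408 + ½×0.760×15.3408² = 130.6193.

130.619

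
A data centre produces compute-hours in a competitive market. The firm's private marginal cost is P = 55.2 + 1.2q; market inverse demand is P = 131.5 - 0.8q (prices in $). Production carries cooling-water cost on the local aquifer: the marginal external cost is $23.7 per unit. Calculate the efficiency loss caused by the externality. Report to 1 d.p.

Market equilibrium (private): 55.2 + 1.2q = 131.5 - 0.8q → q_m = 38.1500.
Social marginal cost = private MC + MEC = 78.9 + 1.2q.
Set SMC = demand: 78.9 + 1.2q = 131.5 - 0.8q → q* = 26.3000.
Between q* and q_m the wedge SMC − demand runs linearly from 0 to MEC(q_m), so the loss is a triangle.
DWL = ½ × 11.8500 × 23.7000 = 140.4225.

DWL = $140.4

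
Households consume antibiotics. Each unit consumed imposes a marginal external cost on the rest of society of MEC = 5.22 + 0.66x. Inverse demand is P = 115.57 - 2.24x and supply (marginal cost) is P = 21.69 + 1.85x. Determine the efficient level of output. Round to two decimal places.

x* = 18.67

Social marginal benefit = demand − MEC = 110.35 - 2.90x.
Set SMB = MC: 110.35 - 2.90x = 21.69 + 1.85x → x* = 18.6653.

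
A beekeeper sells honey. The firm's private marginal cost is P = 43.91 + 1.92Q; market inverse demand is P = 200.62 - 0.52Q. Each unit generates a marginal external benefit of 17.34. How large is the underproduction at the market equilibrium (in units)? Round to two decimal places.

7.11 units

Market equilibrium (private): 43.91 + 1.92Q = 200.62 - 0.52Q → Q_m = 64.2254.
Social marginal cost = private MC − MEB = 26.57 + 1.92Q.
Set SMC = demand: 26.57 + 1.92Q = 200.62 - 0.52Q → Q* = 71.3320.
Gap = |64.2254 − 71.3320| = 7.1066.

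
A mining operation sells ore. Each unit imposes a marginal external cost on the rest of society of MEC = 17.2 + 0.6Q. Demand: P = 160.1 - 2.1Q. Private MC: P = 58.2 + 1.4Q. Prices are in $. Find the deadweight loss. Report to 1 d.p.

DWL = $146.6

Market equilibrium (private): 58.2 + 1.4Q = 160.1 - 2.1Q → Q_m = 29.1143.
Social marginal cost = private MC + MEC = 75.4 + 2.0Q.
Set SMC = demand: 75.4 + 2.0Q = 160.1 - 2.1Q → Q* = 20.6585.
The welfare-loss triangle has base |Q_m − Q*| and height MEC(Q_m) (the vertical gap between SMC and demand is zero at Q* and MEC at Q_m).
DWL = ½ × 8.4558 × 34.6686 = 146.5754.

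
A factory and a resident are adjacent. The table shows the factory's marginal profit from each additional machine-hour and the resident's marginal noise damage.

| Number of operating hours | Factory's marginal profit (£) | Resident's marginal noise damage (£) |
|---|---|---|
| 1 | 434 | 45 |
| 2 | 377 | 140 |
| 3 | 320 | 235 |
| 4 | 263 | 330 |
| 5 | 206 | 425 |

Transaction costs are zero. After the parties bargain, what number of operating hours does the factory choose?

Bargaining reaches the level where marginal profit last exceeds marginal noise damage.
That holds through level 3 (320 ≥ 235) but not at 4 (263 < 330).

3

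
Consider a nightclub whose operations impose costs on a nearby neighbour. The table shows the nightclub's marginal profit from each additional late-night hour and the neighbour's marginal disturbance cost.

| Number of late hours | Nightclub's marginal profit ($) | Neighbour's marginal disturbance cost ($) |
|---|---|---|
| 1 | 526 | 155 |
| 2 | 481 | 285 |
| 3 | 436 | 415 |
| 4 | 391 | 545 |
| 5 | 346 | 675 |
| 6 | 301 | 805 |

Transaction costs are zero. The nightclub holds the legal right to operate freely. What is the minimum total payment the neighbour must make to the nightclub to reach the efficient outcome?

Left alone the nightclub would choose level 6 (marginal profit stays positive).
Efficient level: k* = 3 (marginal profit ≥ marginal disturbance cost through 3).
The neighbour must at least cover the nightclub's forgone profit from cutting 6→3: 391 + 346 + 301 = 1038.

$1038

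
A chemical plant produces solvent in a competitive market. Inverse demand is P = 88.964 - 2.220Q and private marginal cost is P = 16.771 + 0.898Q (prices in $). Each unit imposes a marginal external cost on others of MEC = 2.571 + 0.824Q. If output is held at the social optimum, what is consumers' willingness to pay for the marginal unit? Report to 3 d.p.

Social marginal cost = private MC + MEC = 19.342 + 1.722Q.
Set SMC = demand: 19.342 + 1.722Q = 88.964 - 2.220Q → Q* = 17.6616.
Consumer price on the demand curve at Q*: 88.964 − 2.220×17.6616 = 49.7552.

P = $49.755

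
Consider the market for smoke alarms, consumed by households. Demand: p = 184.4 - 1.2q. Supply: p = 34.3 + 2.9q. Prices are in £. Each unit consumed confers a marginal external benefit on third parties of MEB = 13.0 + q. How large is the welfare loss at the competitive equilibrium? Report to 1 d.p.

DWL = £397.0

Market equilibrium (private): 34.3 + 2.9q = 184.4 - 1.2q → q_m = 36.6098.
Social marginal benefit = demand + MEB = 197.4 - 0.2q.
Set SMB = MC: 197.4 - 0.2q = 34.3 + 2.9q → q* = 52.6129.
The welfare-loss triangle has base |q_m − q*| and height MEB(q_m) (the vertical gap between SMB and MC is zero at q* and MEB at q_m).
DWL = ½ × 16.0031 × 49.6098 = 396.9553.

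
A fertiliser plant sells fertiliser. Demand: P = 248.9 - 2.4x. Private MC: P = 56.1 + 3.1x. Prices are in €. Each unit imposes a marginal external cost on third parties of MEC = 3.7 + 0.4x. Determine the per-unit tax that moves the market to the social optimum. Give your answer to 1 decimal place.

tax = €16.5 per unit

Social marginal cost = private MC + MEC = 59.8 + 3.5x.
Set SMC = demand: 59.8 + 3.5x = 248.9 - 2.4x → x* = 32.0508.
The Pigouvian tax equals MEC at x*: 3.7 + 0.4×32.0508 = 16.5203.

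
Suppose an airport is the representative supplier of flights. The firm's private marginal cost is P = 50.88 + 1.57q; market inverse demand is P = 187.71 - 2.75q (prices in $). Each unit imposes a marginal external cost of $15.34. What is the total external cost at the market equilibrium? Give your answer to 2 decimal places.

$485.87

Market equilibrium (private): 50.88 + 1.57q = 187.71 - 2.75q → q_m = 31.6736.
Total external cost = MEC × q_m = 15.34 × 31.6736 = 485.8730.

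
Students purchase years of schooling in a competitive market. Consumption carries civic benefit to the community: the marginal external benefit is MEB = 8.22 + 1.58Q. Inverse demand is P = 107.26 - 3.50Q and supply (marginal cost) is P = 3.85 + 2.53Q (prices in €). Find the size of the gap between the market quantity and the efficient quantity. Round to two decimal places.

Market equilibrium (private): 3.85 + 2.53Q = 107.26 - 3.50Q → Q_m = 17.1493.
Social marginal benefit = demand + MEB = 115.48 - 1.92Q.
Set SMB = MC: 115.48 - 1.92Q = 3.85 + 2.53Q → Q* = 25.0854.
Gap = |17.1493 − 25.0854| = 7.9361.

7.94 units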